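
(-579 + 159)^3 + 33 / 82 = -74087999.60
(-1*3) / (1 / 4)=-12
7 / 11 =0.64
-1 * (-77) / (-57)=-77 / 57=-1.35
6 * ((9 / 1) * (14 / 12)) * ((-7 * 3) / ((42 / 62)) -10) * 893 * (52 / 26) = -4613238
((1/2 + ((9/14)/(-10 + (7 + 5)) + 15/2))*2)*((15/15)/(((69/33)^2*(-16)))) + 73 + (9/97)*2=838468383/11494112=72.95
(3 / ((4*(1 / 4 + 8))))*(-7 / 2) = -7 / 22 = -0.32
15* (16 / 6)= 40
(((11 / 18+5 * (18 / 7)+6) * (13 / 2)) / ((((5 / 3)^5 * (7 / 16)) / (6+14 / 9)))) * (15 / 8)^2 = 14637051 / 24500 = 597.43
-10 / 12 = -5 / 6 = -0.83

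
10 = 10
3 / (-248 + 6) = -3 / 242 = -0.01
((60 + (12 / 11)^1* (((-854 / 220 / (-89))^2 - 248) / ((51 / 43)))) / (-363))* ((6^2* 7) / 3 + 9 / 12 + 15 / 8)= 15817849776813 / 394302627400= 40.12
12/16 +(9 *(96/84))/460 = 2487/3220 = 0.77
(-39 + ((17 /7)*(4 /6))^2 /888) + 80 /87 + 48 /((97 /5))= -9805083997 /275398326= -35.60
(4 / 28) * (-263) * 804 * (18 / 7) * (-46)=175082256 / 49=3573107.27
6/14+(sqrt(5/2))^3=3/7+5 * sqrt(10)/4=4.38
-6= -6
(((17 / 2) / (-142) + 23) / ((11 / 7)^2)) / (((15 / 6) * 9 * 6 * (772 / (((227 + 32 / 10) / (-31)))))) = -73487897 / 111023898480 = -0.00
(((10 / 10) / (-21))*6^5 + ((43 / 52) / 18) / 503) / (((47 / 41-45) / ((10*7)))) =250168477175 / 423256392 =591.06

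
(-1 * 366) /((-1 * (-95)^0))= 366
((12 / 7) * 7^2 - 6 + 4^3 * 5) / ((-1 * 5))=-398 / 5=-79.60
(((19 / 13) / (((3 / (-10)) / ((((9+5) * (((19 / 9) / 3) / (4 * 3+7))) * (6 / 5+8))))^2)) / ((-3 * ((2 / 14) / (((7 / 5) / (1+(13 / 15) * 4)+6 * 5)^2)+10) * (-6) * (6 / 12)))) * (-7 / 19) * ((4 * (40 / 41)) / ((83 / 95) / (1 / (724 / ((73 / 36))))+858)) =-0.01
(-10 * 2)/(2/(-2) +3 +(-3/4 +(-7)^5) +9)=80/67187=0.00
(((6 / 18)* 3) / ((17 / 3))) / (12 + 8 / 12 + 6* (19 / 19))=0.01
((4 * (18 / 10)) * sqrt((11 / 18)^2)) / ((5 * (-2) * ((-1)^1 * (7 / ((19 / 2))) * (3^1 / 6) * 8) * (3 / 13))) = 2717 / 4200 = 0.65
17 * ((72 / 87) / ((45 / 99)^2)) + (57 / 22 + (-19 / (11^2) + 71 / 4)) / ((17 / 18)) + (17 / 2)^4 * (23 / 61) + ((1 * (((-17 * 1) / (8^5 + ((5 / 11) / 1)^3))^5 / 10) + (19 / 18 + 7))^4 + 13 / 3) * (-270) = -46734884653136040195085660938388944382686169751376940430442181229356394597388535965827871241401672056497032004113142648160789080809563484740051 / 41137190825474985990650005791043670451645547598048573902821386454977705280338741045776195775082097164768456810068615966913133950296358000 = -1136073.80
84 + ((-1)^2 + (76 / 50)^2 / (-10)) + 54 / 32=4322823 / 50000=86.46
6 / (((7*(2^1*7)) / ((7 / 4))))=3 / 28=0.11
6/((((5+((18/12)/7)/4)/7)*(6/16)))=6272/283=22.16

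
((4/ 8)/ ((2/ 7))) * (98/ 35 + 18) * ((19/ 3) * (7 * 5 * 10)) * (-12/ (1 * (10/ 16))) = -1549184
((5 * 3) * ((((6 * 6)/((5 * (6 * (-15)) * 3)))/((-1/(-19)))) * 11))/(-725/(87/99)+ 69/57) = 3971/39130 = 0.10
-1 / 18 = -0.06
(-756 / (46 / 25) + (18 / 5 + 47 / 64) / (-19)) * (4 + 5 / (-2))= -9077037 / 14720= -616.65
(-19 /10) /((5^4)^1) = -19 /6250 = -0.00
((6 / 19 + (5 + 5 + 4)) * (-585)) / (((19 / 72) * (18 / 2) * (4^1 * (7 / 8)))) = -2545920 / 2527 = -1007.49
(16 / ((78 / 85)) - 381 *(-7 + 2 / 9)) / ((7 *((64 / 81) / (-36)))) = -24638013 / 1456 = -16921.71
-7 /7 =-1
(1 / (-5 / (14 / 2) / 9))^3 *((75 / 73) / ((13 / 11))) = -8251551 / 4745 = -1739.00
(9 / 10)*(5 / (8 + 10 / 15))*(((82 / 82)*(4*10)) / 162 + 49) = 3989 / 156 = 25.57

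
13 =13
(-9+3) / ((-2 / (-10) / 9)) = -270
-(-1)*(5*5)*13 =325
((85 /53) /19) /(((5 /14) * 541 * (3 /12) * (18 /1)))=476 /4903083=0.00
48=48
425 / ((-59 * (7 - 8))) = 425 / 59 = 7.20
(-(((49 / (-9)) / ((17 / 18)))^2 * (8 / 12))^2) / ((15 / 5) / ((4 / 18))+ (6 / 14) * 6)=-30.54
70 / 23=3.04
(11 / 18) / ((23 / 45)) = 55 / 46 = 1.20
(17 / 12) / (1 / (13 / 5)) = 221 / 60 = 3.68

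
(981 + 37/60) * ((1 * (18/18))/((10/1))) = 58897/600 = 98.16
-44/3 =-14.67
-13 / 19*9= -117 / 19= -6.16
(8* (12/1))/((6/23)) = 368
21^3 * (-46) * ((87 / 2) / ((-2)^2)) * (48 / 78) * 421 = -15603321762 / 13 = -1200255520.15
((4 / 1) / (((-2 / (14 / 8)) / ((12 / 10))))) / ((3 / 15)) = -21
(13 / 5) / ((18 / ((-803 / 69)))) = -10439 / 6210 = -1.68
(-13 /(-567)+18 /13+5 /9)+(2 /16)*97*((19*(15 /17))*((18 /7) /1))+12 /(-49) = 1839970127 /3508596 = 524.42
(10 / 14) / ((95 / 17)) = 0.13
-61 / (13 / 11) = -671 / 13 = -51.62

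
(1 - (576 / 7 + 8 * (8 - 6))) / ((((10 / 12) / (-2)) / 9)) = 73548 / 35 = 2101.37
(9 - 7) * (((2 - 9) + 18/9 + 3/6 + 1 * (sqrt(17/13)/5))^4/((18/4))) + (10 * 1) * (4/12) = 716425849/3802500 - 52786 * sqrt(221)/21125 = 151.26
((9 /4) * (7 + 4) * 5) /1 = 495 /4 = 123.75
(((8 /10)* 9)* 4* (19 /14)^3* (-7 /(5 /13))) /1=-1605006 /1225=-1310.21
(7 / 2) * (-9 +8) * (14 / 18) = -49 / 18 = -2.72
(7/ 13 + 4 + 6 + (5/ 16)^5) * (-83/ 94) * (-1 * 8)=11926729571/ 160169984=74.46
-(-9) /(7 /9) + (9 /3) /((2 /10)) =186 /7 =26.57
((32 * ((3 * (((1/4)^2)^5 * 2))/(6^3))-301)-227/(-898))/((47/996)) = -6373.28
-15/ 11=-1.36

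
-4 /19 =-0.21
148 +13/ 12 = 1789/ 12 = 149.08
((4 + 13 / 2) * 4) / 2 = 21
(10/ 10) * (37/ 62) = 37/ 62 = 0.60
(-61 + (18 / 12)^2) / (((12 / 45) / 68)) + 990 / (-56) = -209985 / 14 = -14998.93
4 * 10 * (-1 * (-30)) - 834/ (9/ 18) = -468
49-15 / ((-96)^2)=150523 / 3072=49.00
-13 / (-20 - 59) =13 / 79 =0.16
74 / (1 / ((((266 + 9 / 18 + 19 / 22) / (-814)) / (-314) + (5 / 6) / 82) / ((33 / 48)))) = 31009504 / 25702941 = 1.21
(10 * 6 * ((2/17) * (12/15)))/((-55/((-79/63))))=2528/19635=0.13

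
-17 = -17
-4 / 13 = -0.31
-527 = -527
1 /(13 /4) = 4 /13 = 0.31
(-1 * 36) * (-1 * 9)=324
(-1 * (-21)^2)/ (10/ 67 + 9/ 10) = -295470/ 703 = -420.30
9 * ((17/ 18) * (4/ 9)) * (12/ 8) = 17/ 3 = 5.67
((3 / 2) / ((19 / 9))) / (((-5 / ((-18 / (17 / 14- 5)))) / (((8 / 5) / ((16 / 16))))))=-27216 / 25175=-1.08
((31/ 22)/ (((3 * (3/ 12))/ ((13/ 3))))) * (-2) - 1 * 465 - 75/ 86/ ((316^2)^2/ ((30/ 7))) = -481.28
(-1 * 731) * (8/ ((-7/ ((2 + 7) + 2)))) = 9189.71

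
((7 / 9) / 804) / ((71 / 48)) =28 / 42813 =0.00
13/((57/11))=143/57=2.51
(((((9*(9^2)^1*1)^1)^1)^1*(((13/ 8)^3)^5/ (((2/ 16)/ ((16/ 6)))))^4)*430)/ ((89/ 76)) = 252368826755958504989380837224621146216105409101618183212468463487282765/ 1016200357206643435313499610248040537104515596288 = 248345540292542457154974.90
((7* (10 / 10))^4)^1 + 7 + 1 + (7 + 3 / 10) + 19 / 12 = 145073 / 60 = 2417.88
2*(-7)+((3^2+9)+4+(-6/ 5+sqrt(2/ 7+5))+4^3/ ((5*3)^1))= sqrt(259)/ 7+166/ 15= 13.37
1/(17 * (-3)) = -1/51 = -0.02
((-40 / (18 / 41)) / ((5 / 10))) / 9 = -1640 / 81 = -20.25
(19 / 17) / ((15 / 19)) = 361 / 255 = 1.42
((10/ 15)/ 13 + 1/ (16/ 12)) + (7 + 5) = 1997/ 156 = 12.80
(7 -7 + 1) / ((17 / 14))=14 / 17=0.82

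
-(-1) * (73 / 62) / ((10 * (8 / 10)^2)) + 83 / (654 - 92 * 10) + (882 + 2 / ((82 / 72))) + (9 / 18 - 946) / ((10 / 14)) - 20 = -24887022227 / 54093760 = -460.07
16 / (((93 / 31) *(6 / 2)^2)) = 16 / 27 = 0.59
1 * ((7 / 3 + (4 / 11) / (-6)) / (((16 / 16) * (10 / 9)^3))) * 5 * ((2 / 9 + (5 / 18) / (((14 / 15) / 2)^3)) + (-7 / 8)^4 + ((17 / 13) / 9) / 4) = 47638821843 / 1607237632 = 29.64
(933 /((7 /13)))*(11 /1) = 133419 /7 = 19059.86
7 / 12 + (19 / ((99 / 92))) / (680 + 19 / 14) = 2301397 / 3777444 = 0.61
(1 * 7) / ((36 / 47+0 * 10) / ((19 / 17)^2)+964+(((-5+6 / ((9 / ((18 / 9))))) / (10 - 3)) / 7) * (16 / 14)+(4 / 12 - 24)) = 40737767 / 5475510907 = 0.01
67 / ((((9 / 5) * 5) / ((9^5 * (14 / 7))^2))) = 103828691052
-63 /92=-0.68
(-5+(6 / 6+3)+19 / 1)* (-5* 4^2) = -1440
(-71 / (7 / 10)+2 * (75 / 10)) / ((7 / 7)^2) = -605 / 7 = -86.43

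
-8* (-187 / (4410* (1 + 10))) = 68 / 2205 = 0.03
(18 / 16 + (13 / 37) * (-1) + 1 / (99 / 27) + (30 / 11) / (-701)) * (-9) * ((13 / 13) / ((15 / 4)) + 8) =-221286711 / 2853070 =-77.56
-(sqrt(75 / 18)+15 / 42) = -5*sqrt(6) / 6 - 5 / 14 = -2.40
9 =9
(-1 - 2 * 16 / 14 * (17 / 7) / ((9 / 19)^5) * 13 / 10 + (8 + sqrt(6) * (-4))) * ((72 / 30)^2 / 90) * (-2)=64 * sqrt(6) / 125 + 68423583952 / 1808375625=39.09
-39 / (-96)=13 / 32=0.41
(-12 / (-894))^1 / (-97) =-2 / 14453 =-0.00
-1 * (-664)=664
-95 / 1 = -95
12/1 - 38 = -26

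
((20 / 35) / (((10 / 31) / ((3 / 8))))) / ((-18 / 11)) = -341 / 840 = -0.41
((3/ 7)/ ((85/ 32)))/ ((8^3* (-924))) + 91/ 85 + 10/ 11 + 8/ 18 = 752603/ 310464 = 2.42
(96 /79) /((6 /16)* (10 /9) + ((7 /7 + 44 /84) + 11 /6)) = 8064 /25043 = 0.32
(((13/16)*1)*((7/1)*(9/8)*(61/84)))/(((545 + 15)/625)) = 297375/57344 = 5.19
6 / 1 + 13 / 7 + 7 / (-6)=281 / 42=6.69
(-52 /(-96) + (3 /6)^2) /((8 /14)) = 133 /96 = 1.39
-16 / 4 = -4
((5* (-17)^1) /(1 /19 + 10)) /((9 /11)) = -17765 /1719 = -10.33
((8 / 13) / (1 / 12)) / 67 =96 / 871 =0.11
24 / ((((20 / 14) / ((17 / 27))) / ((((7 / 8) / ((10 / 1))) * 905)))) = 837.63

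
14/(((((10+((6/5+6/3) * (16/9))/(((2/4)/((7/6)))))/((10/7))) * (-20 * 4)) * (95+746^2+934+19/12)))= -405/21021736378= -0.00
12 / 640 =3 / 160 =0.02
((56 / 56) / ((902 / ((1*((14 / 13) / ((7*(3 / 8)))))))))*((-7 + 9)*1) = 0.00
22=22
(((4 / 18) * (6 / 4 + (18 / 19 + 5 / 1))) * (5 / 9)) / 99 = 1415 / 152361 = 0.01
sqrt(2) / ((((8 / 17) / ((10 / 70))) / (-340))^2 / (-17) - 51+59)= 35496425 *sqrt(2) / 283971204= 0.18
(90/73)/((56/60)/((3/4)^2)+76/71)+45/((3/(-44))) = -629859435/954986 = -659.55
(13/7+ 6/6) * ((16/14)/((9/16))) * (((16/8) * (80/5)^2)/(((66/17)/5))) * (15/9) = 278528000/43659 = 6379.62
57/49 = 1.16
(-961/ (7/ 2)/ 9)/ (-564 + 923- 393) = 961/ 1071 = 0.90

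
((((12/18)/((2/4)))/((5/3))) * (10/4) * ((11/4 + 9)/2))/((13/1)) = 0.90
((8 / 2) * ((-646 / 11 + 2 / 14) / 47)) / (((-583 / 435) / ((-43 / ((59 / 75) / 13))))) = -329075194500 / 124482743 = -2643.54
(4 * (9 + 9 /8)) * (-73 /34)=-5913 /68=-86.96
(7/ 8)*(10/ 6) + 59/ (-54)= 79/ 216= 0.37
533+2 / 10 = 2666 / 5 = 533.20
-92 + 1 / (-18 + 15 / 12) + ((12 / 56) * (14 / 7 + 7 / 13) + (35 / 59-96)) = -186.92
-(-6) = 6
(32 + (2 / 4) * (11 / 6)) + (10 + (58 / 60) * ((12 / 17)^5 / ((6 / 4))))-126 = -7068365641 / 85191420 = -82.97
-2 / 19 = -0.11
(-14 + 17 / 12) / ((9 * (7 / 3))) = -151 / 252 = -0.60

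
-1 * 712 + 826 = 114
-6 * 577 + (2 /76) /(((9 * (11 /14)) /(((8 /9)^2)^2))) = -42725347670 /12341241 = -3462.00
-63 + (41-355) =-377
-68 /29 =-2.34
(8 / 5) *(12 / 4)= 24 / 5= 4.80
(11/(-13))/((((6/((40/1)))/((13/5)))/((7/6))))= -154/9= -17.11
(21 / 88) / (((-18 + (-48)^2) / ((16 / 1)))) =7 / 4191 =0.00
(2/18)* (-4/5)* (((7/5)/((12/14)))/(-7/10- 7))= 28/1485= 0.02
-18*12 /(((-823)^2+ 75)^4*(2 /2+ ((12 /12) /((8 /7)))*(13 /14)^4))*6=-0.00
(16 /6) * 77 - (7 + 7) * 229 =-9002 /3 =-3000.67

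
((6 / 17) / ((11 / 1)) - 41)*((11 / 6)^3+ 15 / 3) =-18470671 / 40392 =-457.29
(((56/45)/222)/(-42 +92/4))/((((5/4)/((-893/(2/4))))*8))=1316/24975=0.05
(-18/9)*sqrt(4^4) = -32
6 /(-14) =-3 /7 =-0.43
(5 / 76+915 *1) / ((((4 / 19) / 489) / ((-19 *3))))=-1938427785 / 16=-121151736.56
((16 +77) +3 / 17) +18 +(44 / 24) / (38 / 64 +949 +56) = 182457922 / 1641129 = 111.18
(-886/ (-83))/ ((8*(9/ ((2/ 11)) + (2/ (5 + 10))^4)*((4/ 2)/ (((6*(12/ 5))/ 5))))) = 16147350/ 415988281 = 0.04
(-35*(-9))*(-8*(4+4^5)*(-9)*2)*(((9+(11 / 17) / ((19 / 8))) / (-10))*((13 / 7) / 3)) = -8645438880 / 323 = -26766064.64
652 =652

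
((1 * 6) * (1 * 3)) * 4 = 72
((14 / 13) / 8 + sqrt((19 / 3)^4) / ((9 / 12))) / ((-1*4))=-13.40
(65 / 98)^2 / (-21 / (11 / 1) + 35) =3575 / 268912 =0.01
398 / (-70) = -199 / 35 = -5.69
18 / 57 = 6 / 19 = 0.32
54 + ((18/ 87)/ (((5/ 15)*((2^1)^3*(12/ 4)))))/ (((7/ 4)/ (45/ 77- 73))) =827346/ 15631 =52.93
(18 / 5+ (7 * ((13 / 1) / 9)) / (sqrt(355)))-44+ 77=91 * sqrt(355) / 3195+ 183 / 5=37.14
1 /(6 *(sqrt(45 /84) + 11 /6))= 77 /712 - 3 *sqrt(105) /712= 0.06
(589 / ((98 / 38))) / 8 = 11191 / 392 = 28.55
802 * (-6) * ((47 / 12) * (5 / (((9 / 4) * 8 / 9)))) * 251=-11826492.50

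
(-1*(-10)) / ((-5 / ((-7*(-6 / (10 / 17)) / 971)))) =-714 / 4855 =-0.15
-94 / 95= -0.99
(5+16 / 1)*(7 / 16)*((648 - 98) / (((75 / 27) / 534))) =971412.75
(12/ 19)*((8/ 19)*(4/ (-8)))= -48/ 361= -0.13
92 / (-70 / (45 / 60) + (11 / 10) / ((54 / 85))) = -9936 / 9893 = -1.00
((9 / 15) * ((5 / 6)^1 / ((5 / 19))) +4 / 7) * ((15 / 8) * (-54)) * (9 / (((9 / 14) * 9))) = -1557 / 4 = -389.25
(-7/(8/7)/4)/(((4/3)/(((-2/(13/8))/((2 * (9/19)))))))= 931/624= 1.49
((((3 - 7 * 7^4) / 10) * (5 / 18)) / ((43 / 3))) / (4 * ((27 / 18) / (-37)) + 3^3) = -155437 / 128097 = -1.21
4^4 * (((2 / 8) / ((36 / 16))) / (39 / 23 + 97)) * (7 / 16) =1288 / 10215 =0.13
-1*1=-1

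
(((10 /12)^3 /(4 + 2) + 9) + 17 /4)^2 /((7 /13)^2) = 1031887129 /1679616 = 614.36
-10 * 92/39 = -920/39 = -23.59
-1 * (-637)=637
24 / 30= 4 / 5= 0.80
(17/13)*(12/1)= 204/13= 15.69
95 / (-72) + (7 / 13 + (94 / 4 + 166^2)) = 25813681 / 936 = 27578.72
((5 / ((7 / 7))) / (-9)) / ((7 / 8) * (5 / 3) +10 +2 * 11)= -40 / 2409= -0.02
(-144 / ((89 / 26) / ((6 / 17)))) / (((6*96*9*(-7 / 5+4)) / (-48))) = 80 / 1513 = 0.05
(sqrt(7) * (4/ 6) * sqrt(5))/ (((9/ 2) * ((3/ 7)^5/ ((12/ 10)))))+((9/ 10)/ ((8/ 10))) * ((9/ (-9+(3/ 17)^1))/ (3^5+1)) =-459/ 97600+134456 * sqrt(35)/ 10935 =72.74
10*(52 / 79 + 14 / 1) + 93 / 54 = 210889 / 1422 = 148.30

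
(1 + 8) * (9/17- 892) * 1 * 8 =-1091160/17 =-64185.88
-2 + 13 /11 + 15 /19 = -0.03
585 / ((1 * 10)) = 117 / 2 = 58.50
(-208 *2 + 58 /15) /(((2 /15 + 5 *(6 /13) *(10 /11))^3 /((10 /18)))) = -1129840479625 /54813569828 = -20.61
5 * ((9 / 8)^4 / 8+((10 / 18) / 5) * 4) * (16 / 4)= 950605 / 73728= 12.89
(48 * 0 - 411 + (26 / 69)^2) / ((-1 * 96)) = 1956095 / 457056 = 4.28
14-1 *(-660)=674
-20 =-20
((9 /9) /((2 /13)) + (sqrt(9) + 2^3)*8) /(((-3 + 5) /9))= 1701 /4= 425.25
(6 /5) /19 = 6 /95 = 0.06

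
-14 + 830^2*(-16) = -11022414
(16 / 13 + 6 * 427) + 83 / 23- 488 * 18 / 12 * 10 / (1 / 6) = -12364595 / 299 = -41353.16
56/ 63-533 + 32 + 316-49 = -2098/ 9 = -233.11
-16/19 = -0.84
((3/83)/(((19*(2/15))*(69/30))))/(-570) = -15/1378298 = -0.00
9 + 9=18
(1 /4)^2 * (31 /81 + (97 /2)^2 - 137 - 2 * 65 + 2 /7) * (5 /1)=23654315 /36288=651.85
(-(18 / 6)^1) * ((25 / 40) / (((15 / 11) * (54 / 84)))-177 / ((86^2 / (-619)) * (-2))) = 20.08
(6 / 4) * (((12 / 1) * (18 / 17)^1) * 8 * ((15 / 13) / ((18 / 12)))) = 25920 / 221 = 117.29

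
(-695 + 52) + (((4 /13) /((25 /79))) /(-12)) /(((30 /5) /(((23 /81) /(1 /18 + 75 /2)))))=-11442636917 /17795700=-643.00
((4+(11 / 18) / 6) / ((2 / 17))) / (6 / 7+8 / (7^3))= 39.60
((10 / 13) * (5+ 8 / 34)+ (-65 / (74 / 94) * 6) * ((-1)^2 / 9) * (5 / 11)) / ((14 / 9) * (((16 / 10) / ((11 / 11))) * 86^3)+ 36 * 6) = -21243225 / 1602135784106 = -0.00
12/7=1.71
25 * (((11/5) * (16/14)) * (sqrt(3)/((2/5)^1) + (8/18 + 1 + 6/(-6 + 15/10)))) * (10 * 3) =4400/21 + 33000 * sqrt(3)/7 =8374.91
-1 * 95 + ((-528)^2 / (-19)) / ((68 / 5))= -379165 / 323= -1173.89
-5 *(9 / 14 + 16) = -1165 / 14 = -83.21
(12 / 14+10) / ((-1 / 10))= -760 / 7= -108.57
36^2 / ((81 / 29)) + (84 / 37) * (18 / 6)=17420 / 37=470.81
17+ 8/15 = 263/15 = 17.53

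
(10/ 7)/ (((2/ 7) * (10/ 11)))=11/ 2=5.50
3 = 3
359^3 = 46268279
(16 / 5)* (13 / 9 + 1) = 352 / 45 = 7.82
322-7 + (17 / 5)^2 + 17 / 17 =8189 / 25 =327.56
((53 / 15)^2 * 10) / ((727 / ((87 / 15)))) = 162922 / 163575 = 1.00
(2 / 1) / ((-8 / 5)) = -5 / 4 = -1.25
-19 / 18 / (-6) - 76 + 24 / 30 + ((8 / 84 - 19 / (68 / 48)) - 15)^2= 5557808267 / 7646940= 726.80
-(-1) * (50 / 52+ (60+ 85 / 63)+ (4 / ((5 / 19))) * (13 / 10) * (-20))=-2726363 / 8190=-332.89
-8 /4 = -2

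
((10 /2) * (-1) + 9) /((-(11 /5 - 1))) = -10 /3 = -3.33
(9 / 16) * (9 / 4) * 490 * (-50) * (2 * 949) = -470822625 / 8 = -58852828.12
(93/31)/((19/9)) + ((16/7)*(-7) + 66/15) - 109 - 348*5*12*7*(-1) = 13873878/95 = 146040.82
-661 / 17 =-38.88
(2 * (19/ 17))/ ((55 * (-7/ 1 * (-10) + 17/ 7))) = 266/ 474045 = 0.00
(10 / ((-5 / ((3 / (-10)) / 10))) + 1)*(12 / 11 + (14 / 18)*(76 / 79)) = 1.95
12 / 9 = 4 / 3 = 1.33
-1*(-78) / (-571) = -78 / 571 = -0.14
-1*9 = -9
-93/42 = -31/14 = -2.21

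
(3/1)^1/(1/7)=21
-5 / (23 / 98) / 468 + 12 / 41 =54539 / 220662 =0.25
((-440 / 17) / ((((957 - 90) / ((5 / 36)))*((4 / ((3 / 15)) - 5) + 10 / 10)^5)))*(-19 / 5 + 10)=-1705 / 69547327488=-0.00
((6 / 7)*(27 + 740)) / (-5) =-4602 / 35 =-131.49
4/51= 0.08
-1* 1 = -1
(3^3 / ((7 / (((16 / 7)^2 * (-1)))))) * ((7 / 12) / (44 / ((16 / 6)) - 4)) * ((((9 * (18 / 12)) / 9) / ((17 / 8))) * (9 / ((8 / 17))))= -15552 / 1225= -12.70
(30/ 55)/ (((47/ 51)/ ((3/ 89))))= 0.02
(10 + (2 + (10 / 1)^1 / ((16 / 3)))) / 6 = 37 / 16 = 2.31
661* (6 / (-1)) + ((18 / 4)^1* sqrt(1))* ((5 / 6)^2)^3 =-41103863 / 10368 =-3964.49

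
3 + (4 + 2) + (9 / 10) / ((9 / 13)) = 10.30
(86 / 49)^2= 7396 / 2401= 3.08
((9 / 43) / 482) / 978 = 3 / 6756676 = 0.00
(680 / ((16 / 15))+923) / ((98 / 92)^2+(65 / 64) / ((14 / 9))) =739652032 / 847289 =872.96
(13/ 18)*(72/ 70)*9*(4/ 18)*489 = 25428/ 35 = 726.51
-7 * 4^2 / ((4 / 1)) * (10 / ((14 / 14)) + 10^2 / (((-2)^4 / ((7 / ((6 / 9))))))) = -4235 / 2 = -2117.50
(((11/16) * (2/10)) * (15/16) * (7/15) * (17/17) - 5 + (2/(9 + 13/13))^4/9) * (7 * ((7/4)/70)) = -49791833/57600000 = -0.86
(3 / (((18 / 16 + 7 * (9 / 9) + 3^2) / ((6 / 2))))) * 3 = 216 / 137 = 1.58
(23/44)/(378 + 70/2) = 0.00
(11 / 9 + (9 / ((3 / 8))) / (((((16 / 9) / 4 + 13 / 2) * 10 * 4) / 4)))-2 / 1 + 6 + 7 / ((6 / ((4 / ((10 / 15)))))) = 70694 / 5625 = 12.57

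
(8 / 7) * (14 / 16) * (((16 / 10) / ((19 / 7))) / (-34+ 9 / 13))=-0.02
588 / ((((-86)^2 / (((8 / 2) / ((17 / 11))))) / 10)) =64680 / 31433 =2.06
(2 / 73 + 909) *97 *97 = 624371831 / 73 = 8553038.78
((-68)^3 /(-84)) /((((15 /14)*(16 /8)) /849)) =22246064 /15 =1483070.93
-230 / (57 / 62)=-14260 / 57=-250.18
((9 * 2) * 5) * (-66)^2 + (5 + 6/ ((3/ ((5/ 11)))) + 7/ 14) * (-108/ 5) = 21554586/ 55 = 391901.56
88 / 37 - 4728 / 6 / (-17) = 30652 / 629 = 48.73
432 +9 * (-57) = -81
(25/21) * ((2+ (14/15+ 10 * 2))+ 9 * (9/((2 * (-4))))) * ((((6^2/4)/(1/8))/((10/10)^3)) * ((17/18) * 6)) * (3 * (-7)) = -130645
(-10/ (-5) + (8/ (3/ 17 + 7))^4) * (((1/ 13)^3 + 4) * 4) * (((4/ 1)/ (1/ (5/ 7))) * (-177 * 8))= -48858015933999360/ 212935188739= -229450.17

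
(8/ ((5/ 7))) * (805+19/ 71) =3201744/ 355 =9019.00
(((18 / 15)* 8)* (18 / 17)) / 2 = 432 / 85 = 5.08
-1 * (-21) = 21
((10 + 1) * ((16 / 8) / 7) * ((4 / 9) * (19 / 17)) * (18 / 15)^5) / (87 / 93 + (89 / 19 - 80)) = -425437056 / 8145921875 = -0.05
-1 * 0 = 0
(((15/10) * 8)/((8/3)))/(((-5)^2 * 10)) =9/500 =0.02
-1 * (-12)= 12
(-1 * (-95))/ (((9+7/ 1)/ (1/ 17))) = 95/ 272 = 0.35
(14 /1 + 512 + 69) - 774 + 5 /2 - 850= -2053 /2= -1026.50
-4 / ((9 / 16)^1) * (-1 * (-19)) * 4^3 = -77824 / 9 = -8647.11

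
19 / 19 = 1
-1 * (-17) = 17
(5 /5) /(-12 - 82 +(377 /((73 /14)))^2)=5329 /27356358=0.00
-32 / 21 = -1.52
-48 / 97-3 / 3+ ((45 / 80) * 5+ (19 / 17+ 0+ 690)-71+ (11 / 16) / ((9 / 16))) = 147853765 / 237456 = 622.66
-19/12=-1.58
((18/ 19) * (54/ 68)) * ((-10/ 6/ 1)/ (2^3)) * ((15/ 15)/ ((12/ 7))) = -945/ 10336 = -0.09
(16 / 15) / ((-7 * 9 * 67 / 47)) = -752 / 63315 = -0.01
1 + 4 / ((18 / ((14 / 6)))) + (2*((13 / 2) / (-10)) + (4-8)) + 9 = 1409 / 270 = 5.22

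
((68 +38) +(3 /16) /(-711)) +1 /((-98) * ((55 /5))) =216649693 /2043888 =106.00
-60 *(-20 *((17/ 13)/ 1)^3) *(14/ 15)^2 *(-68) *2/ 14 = -149669632/ 6591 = -22708.18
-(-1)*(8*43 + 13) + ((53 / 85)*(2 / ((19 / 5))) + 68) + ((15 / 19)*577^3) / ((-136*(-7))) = 2889193831 / 18088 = 159729.87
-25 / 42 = -0.60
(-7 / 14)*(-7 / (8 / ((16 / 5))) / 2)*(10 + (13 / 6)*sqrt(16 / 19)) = 91*sqrt(19) / 285 + 7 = 8.39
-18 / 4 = -9 / 2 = -4.50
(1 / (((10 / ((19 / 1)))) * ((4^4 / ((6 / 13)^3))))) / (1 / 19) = 9747 / 703040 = 0.01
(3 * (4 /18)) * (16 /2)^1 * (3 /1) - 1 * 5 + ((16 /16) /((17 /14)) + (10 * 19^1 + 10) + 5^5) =56726 /17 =3336.82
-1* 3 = -3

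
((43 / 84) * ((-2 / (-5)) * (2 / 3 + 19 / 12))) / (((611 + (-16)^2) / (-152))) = -0.08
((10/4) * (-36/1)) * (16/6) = -240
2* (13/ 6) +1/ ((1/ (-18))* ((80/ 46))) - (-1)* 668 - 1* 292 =22199/ 60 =369.98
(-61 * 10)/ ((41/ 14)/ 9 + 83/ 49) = -538020/ 1781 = -302.09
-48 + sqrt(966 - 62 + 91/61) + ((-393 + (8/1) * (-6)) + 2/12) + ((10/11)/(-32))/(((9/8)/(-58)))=-96499/198 + sqrt(3369335)/61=-457.28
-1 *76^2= -5776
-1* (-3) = 3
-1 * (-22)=22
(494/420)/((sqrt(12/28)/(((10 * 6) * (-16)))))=-7904 * sqrt(21)/21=-1724.79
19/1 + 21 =40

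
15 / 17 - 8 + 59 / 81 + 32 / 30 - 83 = -608101 / 6885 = -88.32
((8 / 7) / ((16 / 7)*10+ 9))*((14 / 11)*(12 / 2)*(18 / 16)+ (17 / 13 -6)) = 20 / 143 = 0.14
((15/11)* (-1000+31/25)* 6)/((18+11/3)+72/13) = -17528238/58355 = -300.37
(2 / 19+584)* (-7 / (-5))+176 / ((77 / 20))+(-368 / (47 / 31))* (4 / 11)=266517154 / 343805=775.20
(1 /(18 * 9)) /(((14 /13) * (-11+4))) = -13 /15876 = -0.00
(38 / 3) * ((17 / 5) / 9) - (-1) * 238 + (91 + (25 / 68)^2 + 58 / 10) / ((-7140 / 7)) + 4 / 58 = 1494183914039 / 6155006400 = 242.76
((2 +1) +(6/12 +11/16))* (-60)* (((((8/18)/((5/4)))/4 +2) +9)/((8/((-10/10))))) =348.26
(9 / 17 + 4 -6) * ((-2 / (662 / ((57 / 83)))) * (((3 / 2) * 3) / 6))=4275 / 1868164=0.00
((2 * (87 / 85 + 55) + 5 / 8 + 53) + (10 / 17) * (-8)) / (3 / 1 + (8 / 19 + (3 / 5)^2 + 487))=10398415 / 31704456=0.33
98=98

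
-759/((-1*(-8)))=-759/8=-94.88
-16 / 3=-5.33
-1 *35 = -35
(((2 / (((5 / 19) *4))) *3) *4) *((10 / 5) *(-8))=-1824 / 5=-364.80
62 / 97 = 0.64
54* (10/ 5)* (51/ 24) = 459/ 2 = 229.50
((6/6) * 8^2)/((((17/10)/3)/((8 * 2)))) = 30720/17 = 1807.06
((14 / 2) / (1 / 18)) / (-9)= -14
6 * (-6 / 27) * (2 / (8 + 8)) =-1 / 6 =-0.17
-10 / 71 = -0.14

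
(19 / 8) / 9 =19 / 72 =0.26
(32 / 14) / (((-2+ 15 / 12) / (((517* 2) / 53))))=-66176 / 1113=-59.46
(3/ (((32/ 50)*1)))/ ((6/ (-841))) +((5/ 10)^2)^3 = -42049/ 64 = -657.02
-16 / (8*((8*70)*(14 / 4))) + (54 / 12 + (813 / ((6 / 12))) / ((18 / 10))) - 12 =2633747 / 2940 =895.83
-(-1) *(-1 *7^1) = -7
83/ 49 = 1.69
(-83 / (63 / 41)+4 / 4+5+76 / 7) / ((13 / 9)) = -2341 / 91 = -25.73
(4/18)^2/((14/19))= 38/567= 0.07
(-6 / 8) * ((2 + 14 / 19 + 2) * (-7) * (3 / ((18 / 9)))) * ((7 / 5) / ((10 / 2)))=3969 / 380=10.44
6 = 6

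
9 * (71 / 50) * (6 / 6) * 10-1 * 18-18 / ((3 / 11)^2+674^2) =6035418891 / 54967405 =109.80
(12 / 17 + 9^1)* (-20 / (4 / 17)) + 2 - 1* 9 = -832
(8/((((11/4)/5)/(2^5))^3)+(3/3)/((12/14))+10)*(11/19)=12583001177/13794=912208.29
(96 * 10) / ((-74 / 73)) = -35040 / 37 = -947.03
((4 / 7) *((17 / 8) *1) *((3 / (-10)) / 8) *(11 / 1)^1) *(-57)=31977 / 1120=28.55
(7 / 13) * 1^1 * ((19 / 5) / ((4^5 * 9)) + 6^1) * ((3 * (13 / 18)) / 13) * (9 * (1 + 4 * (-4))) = -1935493 / 26624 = -72.70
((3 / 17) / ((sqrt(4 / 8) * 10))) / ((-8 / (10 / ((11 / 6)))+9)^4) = 30375 * sqrt(2) / 5543610274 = 0.00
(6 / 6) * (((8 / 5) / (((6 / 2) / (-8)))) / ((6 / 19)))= -13.51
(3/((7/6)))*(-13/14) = -117/49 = -2.39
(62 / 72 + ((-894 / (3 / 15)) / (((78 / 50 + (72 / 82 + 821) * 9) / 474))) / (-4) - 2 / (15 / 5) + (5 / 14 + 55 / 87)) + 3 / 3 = 340734183343 / 4618305216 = 73.78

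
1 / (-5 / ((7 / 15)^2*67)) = -3283 / 1125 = -2.92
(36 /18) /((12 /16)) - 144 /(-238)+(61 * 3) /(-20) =-41971 /7140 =-5.88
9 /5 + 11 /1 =64 /5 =12.80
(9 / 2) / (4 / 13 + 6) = 117 / 164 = 0.71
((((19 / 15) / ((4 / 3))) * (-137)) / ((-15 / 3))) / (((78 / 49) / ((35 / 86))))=892829 / 134160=6.65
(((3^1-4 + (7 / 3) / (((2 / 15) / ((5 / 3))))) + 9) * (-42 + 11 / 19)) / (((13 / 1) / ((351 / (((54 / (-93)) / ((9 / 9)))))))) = 5440531 / 76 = 71585.93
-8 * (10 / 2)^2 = -200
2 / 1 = 2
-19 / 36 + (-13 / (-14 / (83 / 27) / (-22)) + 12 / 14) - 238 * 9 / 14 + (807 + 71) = 500873 / 756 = 662.53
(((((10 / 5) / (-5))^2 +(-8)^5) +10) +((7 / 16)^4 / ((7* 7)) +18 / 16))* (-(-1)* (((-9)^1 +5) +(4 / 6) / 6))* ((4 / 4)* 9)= 375680204417 / 327680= 1146485.00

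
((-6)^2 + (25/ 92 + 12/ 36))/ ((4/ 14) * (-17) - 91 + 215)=70721/ 230184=0.31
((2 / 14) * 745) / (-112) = -745 / 784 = -0.95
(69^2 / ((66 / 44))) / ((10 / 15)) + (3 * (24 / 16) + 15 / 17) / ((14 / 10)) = 1134033 / 238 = 4764.84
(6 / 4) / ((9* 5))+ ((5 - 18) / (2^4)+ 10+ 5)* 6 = 10219 / 120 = 85.16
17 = 17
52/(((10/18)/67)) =31356/5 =6271.20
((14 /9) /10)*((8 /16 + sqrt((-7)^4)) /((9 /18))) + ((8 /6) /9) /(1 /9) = 251 /15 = 16.73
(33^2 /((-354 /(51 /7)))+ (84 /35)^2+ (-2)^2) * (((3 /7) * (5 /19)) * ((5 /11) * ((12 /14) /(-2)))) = 2351529 /8459066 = 0.28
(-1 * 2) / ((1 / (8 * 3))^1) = -48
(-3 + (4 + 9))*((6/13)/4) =15/13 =1.15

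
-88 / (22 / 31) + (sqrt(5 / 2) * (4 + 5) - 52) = -176 + 9 * sqrt(10) / 2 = -161.77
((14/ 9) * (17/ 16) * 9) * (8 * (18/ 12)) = 357/ 2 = 178.50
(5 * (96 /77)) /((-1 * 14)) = -240 /539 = -0.45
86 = 86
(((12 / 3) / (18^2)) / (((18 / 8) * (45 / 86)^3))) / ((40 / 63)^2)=3895843 / 41006250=0.10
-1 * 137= -137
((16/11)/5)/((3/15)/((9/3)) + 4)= 48/671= 0.07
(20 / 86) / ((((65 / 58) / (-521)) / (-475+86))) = 23509604 / 559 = 42056.54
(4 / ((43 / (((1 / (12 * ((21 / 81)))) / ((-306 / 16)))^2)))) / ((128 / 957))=957 / 4871384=0.00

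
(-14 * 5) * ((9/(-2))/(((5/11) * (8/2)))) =693/4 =173.25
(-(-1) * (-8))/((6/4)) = -16/3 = -5.33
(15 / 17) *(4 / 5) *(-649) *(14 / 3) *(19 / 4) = -172634 / 17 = -10154.94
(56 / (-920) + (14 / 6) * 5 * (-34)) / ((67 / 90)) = -821226 / 1541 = -532.92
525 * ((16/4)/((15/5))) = 700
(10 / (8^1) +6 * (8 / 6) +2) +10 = 85 / 4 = 21.25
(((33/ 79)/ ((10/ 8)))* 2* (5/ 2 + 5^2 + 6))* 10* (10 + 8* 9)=1450416/ 79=18359.70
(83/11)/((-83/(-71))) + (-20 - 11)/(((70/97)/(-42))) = 99586/55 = 1810.65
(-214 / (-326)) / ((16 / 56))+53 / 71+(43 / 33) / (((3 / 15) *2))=6.30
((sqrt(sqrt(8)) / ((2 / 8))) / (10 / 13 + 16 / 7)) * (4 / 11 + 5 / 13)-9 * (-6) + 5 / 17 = 1498 * 2^(3 / 4) / 1529 + 923 / 17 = 55.94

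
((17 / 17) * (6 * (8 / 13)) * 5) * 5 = 1200 / 13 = 92.31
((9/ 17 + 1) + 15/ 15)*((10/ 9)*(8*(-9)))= -3440/ 17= -202.35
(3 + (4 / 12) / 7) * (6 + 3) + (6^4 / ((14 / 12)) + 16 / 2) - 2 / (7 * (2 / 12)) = 8012 / 7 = 1144.57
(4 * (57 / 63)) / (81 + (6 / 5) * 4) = 380 / 9009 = 0.04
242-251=-9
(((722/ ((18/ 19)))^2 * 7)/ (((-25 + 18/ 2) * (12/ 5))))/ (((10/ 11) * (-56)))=517504691/ 248832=2079.74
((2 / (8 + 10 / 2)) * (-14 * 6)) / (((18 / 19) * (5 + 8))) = -532 / 507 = -1.05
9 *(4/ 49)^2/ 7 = 0.01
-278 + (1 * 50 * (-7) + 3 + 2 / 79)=-49373 / 79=-624.97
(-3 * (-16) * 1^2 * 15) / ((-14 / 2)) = -720 / 7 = -102.86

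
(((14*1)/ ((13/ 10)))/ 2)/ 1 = 70/ 13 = 5.38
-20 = -20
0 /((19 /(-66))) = 0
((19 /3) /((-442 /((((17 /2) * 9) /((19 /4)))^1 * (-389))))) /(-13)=-6.91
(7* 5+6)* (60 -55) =205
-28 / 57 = -0.49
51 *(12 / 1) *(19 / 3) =3876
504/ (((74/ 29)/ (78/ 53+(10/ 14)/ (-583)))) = 6265044/ 21571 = 290.44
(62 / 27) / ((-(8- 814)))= 1 / 351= 0.00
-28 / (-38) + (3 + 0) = 71 / 19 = 3.74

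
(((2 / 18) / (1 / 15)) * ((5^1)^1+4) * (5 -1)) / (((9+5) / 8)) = 240 / 7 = 34.29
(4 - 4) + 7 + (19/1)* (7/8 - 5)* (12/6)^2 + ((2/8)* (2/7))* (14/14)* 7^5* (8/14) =379.50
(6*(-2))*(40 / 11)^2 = -158.68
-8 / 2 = -4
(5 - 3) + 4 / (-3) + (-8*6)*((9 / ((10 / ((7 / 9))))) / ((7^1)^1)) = -62 / 15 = -4.13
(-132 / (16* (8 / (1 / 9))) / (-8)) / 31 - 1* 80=-1904629 / 23808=-80.00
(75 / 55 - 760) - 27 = -8642 / 11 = -785.64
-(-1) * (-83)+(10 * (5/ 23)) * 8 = -1509/ 23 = -65.61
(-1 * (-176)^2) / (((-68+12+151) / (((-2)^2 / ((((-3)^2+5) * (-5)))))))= 61952 / 3325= 18.63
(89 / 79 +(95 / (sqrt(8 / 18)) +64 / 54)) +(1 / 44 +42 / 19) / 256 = 66109993447 / 456496128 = 144.82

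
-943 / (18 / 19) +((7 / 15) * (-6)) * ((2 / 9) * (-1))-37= -30953 / 30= -1031.77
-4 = -4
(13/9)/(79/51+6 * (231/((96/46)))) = 1768/814785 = 0.00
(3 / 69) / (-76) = -1 / 1748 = -0.00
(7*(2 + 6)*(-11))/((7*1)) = -88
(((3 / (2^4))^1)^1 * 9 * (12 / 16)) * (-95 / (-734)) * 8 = 7695 / 5872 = 1.31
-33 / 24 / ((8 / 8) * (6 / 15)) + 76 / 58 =-987 / 464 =-2.13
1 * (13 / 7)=13 / 7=1.86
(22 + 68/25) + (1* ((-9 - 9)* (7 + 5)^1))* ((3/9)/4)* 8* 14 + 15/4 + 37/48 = -2384111/1200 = -1986.76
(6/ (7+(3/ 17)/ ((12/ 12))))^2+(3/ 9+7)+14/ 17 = 1680587/ 189771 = 8.86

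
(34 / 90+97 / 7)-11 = 3.23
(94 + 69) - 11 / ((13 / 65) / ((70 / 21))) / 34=157.61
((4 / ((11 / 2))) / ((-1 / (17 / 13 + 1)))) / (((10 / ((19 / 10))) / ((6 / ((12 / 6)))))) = -684 / 715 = -0.96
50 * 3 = 150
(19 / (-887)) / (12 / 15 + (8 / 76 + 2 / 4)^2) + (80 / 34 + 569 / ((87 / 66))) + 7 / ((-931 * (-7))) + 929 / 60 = 4402714948607389 / 9795257179260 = 449.47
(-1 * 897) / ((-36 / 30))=747.50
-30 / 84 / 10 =-1 / 28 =-0.04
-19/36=-0.53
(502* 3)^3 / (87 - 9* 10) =-1138554072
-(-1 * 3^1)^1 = 3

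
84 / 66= 1.27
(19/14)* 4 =38/7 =5.43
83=83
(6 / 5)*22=132 / 5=26.40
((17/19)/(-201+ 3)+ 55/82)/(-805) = -51379/62082405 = -0.00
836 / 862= 0.97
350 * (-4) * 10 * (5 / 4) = -17500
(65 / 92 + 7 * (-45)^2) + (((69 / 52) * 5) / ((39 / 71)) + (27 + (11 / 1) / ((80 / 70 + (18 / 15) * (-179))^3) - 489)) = 22310438823200495977 / 1625439925541224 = 13725.78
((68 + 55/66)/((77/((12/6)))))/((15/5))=59/99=0.60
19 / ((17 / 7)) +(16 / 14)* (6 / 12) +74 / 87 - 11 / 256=9.20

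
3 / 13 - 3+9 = 6.23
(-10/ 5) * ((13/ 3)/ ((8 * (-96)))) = 13/ 1152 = 0.01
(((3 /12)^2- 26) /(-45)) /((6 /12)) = 83 /72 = 1.15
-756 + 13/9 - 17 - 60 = -7484/9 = -831.56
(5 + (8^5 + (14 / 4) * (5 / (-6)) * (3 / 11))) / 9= 480659 / 132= 3641.36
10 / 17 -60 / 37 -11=-7569 / 629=-12.03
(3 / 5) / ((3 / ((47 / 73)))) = 47 / 365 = 0.13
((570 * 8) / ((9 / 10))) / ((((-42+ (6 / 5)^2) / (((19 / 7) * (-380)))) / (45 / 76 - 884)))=-1211858950000 / 10647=-113821635.20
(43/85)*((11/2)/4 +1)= 817/680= 1.20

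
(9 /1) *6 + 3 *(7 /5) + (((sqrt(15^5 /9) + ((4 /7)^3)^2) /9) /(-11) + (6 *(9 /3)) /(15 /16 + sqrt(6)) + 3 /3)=-25 *sqrt(15) /33 + 1536 *sqrt(6) /437 + 1422726054392 /25449243435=61.58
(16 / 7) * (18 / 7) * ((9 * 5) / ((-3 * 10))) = -432 / 49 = -8.82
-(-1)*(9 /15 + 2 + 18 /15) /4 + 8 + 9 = 359 /20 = 17.95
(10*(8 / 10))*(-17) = -136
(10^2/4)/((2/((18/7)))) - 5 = 190/7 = 27.14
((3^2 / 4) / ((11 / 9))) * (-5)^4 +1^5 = 50669 / 44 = 1151.57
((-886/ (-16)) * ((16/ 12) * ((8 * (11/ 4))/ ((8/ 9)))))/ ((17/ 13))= 190047/ 136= 1397.40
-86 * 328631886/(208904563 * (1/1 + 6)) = -28262342196/1462331941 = -19.33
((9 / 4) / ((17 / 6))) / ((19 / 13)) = 0.54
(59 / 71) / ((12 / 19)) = 1121 / 852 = 1.32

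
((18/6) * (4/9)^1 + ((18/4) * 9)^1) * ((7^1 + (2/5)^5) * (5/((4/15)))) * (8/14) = 5498657/1750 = 3142.09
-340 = -340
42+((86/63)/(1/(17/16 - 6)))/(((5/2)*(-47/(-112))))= 75242/2115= 35.58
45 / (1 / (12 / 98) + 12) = 270 / 121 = 2.23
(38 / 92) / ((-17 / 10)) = -95 / 391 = -0.24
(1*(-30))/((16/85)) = -159.38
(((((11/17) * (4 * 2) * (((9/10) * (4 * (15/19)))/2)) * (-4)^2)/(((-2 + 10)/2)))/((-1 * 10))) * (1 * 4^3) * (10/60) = -50688/1615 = -31.39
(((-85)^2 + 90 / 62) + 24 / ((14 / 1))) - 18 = 1564606 / 217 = 7210.17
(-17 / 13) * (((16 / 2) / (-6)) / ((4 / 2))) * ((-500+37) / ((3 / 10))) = -157420 / 117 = -1345.47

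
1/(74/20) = 10/37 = 0.27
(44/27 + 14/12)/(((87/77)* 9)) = 11627/42282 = 0.27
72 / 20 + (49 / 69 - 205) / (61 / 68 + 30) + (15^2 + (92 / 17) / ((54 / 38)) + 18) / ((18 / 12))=53740622668 / 332703855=161.53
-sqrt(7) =-2.65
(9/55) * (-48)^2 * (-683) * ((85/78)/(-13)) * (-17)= -682169472/1859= -366955.07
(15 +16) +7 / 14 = 63 / 2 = 31.50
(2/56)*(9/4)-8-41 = -5479/112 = -48.92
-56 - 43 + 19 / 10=-971 / 10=-97.10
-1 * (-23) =23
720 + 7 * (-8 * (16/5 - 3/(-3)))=2424/5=484.80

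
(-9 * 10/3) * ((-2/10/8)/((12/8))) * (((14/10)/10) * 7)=49/100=0.49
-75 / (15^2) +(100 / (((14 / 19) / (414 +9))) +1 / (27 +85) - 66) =19266515 / 336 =57340.82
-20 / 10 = -2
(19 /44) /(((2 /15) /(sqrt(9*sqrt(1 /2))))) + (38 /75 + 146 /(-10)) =-1057 /75 + 855*2^(3 /4) /176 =-5.92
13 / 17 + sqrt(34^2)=34.76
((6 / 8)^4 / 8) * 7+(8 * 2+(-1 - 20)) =-9673 / 2048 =-4.72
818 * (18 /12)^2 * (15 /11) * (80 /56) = 276075 /77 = 3585.39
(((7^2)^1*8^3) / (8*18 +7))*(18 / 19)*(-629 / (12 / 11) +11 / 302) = -39314263296 / 433219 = -90749.17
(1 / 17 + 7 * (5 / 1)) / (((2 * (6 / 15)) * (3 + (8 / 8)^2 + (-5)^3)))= -745 / 2057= -0.36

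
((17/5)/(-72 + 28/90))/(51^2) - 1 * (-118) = 118.00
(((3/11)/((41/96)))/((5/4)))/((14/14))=1152/2255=0.51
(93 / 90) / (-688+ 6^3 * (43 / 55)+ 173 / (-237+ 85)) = -25916 / 13048257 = -0.00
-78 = -78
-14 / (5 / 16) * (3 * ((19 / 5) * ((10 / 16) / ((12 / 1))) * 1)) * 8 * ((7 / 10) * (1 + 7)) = -29792 / 25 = -1191.68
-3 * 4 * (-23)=276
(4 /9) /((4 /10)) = 10 /9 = 1.11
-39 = -39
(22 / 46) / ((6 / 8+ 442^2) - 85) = 0.00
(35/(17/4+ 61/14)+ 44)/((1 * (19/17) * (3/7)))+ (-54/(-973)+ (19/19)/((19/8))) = 1347646238/13366101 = 100.83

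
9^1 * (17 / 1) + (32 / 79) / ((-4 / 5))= 12047 / 79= 152.49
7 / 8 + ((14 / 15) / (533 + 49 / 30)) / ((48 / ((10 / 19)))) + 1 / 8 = 1828481 / 1828446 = 1.00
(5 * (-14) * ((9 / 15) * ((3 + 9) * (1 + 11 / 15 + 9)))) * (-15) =81144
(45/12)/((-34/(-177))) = 2655/136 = 19.52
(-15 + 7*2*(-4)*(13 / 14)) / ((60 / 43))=-2881 / 60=-48.02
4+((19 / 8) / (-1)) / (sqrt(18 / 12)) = 4 - 19*sqrt(6) / 24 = 2.06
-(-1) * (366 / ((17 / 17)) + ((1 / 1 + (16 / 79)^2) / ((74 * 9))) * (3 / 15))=7606412477 / 20782530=366.00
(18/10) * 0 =0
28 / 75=0.37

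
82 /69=1.19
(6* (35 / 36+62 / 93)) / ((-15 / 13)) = -767 / 90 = -8.52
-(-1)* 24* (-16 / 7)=-384 / 7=-54.86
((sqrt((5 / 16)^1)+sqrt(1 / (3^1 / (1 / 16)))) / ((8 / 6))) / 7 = 0.08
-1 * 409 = -409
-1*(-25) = 25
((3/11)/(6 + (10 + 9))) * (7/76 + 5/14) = 717/146300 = 0.00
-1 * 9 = -9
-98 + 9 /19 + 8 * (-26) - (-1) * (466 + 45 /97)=160.94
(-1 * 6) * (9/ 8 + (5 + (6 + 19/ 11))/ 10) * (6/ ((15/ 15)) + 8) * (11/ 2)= -4431/ 4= -1107.75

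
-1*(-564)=564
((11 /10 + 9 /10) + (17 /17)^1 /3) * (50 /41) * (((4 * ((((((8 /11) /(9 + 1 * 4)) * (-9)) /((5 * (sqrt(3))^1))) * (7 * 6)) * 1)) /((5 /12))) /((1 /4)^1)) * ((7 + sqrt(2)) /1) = 903168 * sqrt(3) * (-7 - sqrt(2)) /5863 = -2245.03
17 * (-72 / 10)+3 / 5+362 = 1201 / 5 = 240.20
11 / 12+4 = 59 / 12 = 4.92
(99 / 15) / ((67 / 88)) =2904 / 335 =8.67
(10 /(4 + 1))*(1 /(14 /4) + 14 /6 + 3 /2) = 173 /21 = 8.24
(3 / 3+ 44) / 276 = 15 / 92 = 0.16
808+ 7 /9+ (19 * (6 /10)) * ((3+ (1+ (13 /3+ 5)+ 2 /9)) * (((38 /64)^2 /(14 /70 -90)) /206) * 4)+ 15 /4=86576088611 /106553088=812.52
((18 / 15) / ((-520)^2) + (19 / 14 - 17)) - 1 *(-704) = 3257306021 / 4732000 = 688.36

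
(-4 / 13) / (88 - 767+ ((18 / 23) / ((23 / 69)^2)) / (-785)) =72220 / 159373591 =0.00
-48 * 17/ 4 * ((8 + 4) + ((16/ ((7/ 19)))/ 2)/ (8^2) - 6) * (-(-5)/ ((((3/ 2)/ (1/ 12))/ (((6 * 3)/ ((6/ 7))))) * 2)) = -30175/ 8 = -3771.88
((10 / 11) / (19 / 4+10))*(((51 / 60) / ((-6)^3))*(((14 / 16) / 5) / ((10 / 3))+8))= -54757 / 28036800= -0.00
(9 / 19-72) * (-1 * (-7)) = -9513 / 19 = -500.68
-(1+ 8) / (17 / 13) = -117 / 17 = -6.88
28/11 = 2.55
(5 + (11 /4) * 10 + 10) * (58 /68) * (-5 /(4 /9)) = -407.81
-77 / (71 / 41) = -44.46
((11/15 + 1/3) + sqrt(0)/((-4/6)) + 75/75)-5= -44/15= -2.93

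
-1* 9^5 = -59049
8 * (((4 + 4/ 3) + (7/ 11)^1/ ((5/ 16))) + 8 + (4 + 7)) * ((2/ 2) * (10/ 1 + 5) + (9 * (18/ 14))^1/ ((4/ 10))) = 713564/ 77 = 9267.06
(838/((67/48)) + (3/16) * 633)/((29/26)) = 10020621/15544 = 644.66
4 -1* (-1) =5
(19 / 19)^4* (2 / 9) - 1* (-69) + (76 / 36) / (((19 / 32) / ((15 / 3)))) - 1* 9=78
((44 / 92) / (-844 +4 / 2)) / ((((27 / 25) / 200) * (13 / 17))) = -467500 / 3398733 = -0.14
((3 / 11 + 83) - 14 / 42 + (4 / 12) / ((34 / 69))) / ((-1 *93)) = -93817 / 104346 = -0.90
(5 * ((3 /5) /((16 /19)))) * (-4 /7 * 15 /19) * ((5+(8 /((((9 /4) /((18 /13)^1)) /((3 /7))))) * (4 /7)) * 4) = -177885 /4459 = -39.89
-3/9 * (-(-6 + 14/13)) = -64/39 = -1.64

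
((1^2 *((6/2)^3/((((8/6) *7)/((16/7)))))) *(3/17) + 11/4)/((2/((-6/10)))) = -1.18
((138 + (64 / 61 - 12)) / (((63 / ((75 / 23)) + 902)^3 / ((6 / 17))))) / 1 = 23437500 / 408760183402699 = 0.00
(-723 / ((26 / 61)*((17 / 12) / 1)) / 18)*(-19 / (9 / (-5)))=-1396595 / 1989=-702.16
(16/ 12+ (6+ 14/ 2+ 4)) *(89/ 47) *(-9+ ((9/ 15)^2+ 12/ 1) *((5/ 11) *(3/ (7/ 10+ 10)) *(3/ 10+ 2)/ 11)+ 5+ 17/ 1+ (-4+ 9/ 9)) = 59511719/ 165957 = 358.60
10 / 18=5 / 9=0.56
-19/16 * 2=-19/8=-2.38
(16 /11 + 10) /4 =63 /22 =2.86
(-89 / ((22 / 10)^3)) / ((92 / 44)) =-11125 / 2783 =-4.00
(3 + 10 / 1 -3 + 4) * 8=112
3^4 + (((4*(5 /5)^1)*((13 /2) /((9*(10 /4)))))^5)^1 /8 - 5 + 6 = 15178831754 /184528125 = 82.26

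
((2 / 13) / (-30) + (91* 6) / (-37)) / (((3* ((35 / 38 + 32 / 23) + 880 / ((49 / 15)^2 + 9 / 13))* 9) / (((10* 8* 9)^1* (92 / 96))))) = -71162681445932 / 15044465462013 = -4.73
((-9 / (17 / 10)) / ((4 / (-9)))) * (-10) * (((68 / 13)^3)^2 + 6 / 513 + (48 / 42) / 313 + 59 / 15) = -2440355.98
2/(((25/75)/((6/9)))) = 4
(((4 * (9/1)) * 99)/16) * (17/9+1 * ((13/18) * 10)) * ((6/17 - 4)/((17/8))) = -1006632/289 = -3483.16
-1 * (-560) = 560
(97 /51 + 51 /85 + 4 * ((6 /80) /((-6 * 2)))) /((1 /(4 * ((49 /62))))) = 7987 /1020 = 7.83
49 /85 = 0.58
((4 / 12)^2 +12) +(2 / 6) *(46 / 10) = 614 / 45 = 13.64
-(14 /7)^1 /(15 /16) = -32 /15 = -2.13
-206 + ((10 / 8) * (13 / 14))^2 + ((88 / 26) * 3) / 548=-1142926283 / 5585216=-204.63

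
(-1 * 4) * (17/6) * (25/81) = -3.50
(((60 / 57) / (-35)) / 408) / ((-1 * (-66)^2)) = 1 / 59093496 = 0.00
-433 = -433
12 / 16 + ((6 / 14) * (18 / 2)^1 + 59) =1781 / 28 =63.61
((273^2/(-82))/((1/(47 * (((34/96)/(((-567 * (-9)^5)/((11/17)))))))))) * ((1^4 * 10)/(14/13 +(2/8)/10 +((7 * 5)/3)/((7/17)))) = -4229225/42575864274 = -0.00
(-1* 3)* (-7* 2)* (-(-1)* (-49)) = -2058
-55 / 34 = -1.62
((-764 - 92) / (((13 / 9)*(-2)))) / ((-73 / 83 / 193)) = -61705188 / 949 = -65021.27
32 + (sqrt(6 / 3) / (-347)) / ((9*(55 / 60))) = 32 - 4*sqrt(2) / 11451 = 32.00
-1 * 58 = -58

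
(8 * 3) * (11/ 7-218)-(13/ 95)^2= -328150183/ 63175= -5194.30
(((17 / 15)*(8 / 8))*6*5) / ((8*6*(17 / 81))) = 27 / 8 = 3.38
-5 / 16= -0.31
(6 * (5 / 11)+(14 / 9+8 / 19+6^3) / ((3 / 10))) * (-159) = -115961.24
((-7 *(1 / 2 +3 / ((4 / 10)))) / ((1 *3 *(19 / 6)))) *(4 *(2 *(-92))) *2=164864 / 19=8677.05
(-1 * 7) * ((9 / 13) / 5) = -63 / 65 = -0.97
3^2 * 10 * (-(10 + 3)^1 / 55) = -234 / 11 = -21.27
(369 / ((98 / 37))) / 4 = 13653 / 392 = 34.83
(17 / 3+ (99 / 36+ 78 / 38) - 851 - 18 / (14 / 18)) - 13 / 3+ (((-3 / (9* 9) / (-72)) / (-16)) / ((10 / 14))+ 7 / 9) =-867.23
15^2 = 225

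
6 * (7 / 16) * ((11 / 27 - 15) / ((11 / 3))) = -1379 / 132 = -10.45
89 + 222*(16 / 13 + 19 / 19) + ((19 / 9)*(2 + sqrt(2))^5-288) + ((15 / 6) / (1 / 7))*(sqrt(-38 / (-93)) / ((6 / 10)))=175*sqrt(3534) / 558 + 3116*sqrt(2) / 9 + 91963 / 117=1294.28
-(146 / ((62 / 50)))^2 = -13322500 / 961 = -13863.16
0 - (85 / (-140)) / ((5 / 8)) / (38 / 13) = 221 / 665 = 0.33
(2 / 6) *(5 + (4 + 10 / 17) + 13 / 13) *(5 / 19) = 300 / 323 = 0.93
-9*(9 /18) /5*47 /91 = -423 /910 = -0.46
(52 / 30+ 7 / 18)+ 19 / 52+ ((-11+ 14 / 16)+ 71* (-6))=-2029423 / 4680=-433.64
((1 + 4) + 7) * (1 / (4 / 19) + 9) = 165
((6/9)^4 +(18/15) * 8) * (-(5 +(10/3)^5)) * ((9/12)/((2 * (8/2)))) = -2510132/6561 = -382.58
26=26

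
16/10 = 8/5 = 1.60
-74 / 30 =-37 / 15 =-2.47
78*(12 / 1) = 936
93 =93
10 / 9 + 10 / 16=125 / 72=1.74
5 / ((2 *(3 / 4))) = 10 / 3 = 3.33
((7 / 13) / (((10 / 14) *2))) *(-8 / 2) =-98 / 65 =-1.51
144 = 144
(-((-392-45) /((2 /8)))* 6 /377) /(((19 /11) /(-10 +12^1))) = 12144 /377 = 32.21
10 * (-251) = -2510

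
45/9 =5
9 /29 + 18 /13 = 639 /377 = 1.69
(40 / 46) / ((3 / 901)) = 18020 / 69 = 261.16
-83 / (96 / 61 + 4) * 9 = -45567 / 340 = -134.02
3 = 3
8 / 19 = 0.42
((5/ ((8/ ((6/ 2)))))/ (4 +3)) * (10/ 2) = 75/ 56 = 1.34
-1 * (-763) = 763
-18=-18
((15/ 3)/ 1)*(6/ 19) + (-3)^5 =-4587/ 19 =-241.42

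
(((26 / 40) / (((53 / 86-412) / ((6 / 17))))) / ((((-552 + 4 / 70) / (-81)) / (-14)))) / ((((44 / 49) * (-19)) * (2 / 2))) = -2787561 / 41509457396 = -0.00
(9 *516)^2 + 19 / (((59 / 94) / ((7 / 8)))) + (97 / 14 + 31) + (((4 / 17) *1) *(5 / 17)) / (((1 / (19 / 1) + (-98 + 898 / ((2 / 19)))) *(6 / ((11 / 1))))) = 1237352044314532423 / 57373000188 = 21566800.42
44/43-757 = -32507/43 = -755.98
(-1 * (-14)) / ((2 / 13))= 91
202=202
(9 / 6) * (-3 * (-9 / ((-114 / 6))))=-81 / 38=-2.13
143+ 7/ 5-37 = 537/ 5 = 107.40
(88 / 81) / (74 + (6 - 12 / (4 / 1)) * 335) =88 / 87399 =0.00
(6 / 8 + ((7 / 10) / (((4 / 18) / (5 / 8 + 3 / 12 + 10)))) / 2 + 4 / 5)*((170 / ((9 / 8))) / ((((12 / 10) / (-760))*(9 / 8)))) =-386114200 / 243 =-1588947.33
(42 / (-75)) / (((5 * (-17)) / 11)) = 154 / 2125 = 0.07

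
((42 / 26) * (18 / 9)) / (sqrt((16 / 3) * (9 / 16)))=14 * sqrt(3) / 13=1.87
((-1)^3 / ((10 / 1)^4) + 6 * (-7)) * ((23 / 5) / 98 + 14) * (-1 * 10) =2890866883 / 490000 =5899.73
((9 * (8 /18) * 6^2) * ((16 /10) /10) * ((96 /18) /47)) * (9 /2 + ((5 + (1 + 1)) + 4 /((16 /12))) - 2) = 1536 /47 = 32.68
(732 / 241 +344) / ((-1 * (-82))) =41818 / 9881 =4.23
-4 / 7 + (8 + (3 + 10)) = 143 / 7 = 20.43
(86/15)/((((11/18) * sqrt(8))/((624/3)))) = 26832 * sqrt(2)/55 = 689.93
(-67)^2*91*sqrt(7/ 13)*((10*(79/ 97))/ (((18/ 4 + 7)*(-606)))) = -24824170*sqrt(91)/ 675993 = -350.31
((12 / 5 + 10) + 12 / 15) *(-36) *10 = -4752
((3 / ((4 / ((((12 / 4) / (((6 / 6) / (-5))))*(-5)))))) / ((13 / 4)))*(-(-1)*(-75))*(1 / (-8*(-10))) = -3375 / 208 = -16.23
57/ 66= 19/ 22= 0.86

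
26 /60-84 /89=-1363 /2670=-0.51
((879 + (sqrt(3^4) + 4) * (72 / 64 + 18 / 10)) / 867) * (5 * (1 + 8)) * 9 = 990387 / 2312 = 428.37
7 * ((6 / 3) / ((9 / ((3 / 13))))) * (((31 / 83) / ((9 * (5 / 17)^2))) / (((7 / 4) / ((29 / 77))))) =2078488 / 56081025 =0.04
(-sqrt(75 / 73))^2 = 75 / 73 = 1.03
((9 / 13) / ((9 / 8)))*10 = 80 / 13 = 6.15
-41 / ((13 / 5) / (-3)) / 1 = 615 / 13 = 47.31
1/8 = 0.12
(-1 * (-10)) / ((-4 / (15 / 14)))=-75 / 28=-2.68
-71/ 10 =-7.10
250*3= 750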